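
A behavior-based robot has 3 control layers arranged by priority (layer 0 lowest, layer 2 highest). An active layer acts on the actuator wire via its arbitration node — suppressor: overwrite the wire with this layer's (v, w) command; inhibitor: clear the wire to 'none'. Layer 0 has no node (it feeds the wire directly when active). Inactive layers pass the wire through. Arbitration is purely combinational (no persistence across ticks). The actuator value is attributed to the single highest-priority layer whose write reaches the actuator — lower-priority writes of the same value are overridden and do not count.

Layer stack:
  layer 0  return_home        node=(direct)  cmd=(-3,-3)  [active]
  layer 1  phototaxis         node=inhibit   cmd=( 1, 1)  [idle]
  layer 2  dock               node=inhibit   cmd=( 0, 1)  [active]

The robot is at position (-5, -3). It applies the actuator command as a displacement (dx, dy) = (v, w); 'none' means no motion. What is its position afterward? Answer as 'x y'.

L0 return_home: active, feeds wire = (-3, -3)
L1 phototaxis: idle → wire stays (-3, -3)
L2 dock: active, inhibitor → wire = none
actuator = none
position: (-5, -3) + none = (-5, -3)

-5 -3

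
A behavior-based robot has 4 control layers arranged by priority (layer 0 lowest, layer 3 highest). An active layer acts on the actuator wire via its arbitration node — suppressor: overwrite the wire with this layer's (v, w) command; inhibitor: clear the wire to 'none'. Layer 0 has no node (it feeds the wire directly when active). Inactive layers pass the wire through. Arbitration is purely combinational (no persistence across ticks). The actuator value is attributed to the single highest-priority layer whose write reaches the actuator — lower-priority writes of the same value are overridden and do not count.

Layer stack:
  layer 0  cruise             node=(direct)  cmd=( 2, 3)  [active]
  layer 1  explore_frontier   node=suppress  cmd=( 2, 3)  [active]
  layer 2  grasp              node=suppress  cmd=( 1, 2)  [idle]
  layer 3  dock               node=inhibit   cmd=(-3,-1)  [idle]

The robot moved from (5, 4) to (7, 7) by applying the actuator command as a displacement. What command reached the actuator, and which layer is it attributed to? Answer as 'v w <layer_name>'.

2 3 explore_frontier

displacement = (7, 7) − (5, 4) = (2, 3)
layer 0 (cruise) active — direct: (2, 3)
layer 1 (explore_frontier) active — suppresses: (2, 3)
layer 2 (grasp) idle — unchanged: (2, 3)
layer 3 (dock) idle — unchanged: (2, 3)
→ actuator (2, 3) — from layer 1 (explore_frontier)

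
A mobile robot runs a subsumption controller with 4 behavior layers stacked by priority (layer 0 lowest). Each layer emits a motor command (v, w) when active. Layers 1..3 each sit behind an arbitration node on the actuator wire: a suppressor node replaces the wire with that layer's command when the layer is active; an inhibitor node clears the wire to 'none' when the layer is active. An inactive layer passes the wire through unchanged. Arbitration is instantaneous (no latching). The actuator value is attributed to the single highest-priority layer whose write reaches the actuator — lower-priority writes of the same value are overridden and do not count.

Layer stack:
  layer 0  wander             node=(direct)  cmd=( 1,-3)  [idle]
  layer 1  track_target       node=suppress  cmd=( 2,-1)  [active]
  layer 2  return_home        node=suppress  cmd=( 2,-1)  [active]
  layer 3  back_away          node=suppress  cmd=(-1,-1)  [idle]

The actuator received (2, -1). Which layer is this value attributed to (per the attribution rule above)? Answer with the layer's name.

return_home

[0] wander off; wire := none
[1] track_target on (suppress); wire := (2, -1)
[2] return_home on (suppress); wire := (2, -1)
[3] back_away off; pass (2, -1)
output (2, -1)
last writer: layer 2 = return_home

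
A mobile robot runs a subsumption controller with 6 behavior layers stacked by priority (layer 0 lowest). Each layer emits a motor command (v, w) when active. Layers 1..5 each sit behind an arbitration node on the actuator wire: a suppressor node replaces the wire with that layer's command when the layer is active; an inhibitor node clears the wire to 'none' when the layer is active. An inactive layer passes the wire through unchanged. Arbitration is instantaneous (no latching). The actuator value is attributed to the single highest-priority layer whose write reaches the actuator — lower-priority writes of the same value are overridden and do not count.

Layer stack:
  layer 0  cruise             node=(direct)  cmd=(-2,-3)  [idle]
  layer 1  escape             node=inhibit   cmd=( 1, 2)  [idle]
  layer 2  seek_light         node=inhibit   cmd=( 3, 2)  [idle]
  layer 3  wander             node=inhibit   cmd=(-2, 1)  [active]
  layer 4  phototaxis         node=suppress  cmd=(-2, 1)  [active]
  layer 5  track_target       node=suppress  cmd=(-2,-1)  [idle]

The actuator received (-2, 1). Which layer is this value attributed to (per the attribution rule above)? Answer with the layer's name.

[0] cruise off; wire := none
[1] escape off; pass none
[2] seek_light off; pass none
[3] wander on (inhibit); wire := none
[4] phototaxis on (suppress); wire := (-2, 1)
[5] track_target off; pass (-2, 1)
output (-2, 1)
last writer: layer 4 = phototaxis

phototaxis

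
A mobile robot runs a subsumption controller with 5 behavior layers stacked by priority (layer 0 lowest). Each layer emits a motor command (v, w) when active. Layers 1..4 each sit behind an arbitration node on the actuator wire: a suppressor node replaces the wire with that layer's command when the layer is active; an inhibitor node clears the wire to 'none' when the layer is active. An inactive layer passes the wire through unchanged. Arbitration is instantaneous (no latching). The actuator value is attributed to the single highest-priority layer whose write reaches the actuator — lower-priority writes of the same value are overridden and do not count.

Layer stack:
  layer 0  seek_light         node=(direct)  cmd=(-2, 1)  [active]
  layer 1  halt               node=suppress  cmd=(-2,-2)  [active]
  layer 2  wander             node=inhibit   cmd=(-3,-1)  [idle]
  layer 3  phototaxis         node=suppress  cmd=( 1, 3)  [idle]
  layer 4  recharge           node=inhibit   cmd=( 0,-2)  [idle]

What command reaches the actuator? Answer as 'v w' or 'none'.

-2 -2

L0 seek_light: active, feeds wire = (-2, 1)
L1 halt: active, suppressor → wire = (-2, -2)
L2 wander: idle → wire stays (-2, -2)
L3 phototaxis: idle → wire stays (-2, -2)
L4 recharge: idle → wire stays (-2, -2)
actuator = (-2, -2)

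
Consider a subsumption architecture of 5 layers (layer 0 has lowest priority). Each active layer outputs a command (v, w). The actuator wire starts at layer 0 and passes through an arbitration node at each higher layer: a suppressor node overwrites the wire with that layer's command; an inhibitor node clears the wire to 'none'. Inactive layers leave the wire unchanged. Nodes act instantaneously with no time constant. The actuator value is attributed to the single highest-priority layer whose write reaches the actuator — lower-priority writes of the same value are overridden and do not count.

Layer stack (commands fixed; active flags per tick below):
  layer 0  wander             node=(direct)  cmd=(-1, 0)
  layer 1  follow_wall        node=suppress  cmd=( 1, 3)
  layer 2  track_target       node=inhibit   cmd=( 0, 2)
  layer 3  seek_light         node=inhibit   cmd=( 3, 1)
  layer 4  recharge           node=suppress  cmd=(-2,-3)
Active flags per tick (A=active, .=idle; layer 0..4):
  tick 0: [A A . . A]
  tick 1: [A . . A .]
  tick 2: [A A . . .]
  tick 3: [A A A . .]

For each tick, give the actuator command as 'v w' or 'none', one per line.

tick 0:
  layer 0 (wander) active — direct: (-1, 0)
  layer 1 (follow_wall) active — suppresses: (1, 3)
  layer 2 (track_target) idle — unchanged: (1, 3)
  layer 3 (seek_light) idle — unchanged: (1, 3)
  layer 4 (recharge) active — suppresses: (-2, -3)
  → actuator (-2, -3)
tick 1:
  layer 0 (wander) active — direct: (-1, 0)
  layer 1 (follow_wall) idle — unchanged: (-1, 0)
  layer 2 (track_target) idle — unchanged: (-1, 0)
  layer 3 (seek_light) active — inhibits: none
  layer 4 (recharge) idle — unchanged: none
  → actuator none
tick 2:
  layer 0 (wander) active — direct: (-1, 0)
  layer 1 (follow_wall) active — suppresses: (1, 3)
  layer 2 (track_target) idle — unchanged: (1, 3)
  layer 3 (seek_light) idle — unchanged: (1, 3)
  layer 4 (recharge) idle — unchanged: (1, 3)
  → actuator (1, 3)
tick 3:
  layer 0 (wander) active — direct: (-1, 0)
  layer 1 (follow_wall) active — suppresses: (1, 3)
  layer 2 (track_target) active — inhibits: none
  layer 3 (seek_light) idle — unchanged: none
  layer 4 (recharge) idle — unchanged: none
  → actuator none

-2 -3
none
1 3
none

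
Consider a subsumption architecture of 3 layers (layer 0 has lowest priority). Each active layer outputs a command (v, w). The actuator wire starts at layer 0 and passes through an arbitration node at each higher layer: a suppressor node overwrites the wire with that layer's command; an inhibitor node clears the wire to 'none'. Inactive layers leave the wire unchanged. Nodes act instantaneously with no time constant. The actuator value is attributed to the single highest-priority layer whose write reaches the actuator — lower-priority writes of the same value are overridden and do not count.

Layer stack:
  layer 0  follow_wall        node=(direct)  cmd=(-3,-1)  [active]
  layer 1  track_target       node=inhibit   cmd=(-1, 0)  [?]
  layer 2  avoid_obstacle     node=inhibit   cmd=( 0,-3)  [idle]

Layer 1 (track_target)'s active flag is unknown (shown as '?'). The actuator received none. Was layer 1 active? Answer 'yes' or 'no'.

If layer 1 is active=yes:
  actuator would be none
If layer 1 is active=no:
  actuator would be (-3, -1)
Observed none, so layer 1 was active.

yes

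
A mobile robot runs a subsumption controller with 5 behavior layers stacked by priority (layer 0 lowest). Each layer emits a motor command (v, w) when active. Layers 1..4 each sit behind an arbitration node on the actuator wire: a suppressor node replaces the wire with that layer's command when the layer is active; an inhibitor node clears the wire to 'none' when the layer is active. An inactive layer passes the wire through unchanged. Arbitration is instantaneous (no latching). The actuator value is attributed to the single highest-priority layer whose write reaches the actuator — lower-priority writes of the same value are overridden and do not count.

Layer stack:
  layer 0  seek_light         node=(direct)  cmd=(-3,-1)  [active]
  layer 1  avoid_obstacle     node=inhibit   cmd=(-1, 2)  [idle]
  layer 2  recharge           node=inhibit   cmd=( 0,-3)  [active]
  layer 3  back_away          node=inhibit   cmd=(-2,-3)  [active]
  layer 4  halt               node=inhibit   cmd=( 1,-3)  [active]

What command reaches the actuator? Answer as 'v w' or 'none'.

[0] seek_light on; wire := (-3, -1)
[1] avoid_obstacle off; pass (-3, -1)
[2] recharge on (inhibit); wire := none
[3] back_away on (inhibit); wire := none
[4] halt on (inhibit); wire := none
output none

none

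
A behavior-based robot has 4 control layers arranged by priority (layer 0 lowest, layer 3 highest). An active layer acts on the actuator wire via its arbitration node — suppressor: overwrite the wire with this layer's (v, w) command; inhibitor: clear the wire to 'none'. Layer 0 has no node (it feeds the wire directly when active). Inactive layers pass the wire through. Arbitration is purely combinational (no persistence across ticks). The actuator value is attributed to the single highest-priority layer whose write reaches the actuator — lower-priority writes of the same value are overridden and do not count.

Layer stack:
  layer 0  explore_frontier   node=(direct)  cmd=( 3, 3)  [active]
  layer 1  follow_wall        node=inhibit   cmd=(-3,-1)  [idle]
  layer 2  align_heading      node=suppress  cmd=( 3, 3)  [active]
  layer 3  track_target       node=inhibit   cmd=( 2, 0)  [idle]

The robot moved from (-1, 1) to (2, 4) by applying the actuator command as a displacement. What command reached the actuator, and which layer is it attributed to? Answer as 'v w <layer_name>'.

3 3 align_heading

displacement = (2, 4) − (-1, 1) = (3, 3)
L0 explore_frontier: active, feeds wire = (3, 3)
L1 follow_wall: idle → wire stays (3, 3)
L2 align_heading: active, suppressor → wire = (3, 3)
L3 track_target: idle → wire stays (3, 3)
actuator = (3, 3) — from layer 2 (align_heading)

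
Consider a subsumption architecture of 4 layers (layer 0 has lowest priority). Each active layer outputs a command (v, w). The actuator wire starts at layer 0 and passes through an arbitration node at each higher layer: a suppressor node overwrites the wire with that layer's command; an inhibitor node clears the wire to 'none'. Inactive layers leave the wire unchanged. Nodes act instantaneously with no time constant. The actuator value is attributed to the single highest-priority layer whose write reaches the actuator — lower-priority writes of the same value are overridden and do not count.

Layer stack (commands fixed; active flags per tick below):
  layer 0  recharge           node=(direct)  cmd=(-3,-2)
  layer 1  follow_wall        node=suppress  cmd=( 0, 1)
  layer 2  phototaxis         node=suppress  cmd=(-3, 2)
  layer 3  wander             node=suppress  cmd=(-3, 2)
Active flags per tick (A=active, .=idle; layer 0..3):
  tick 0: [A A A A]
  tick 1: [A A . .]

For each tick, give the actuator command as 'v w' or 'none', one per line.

-3 2
0 1

tick 0:
  L0 recharge: active, feeds wire = (-3, -2)
  L1 follow_wall: active, suppressor → wire = (0, 1)
  L2 phototaxis: active, suppressor → wire = (-3, 2)
  L3 wander: active, suppressor → wire = (-3, 2)
  actuator = (-3, 2)
tick 1:
  L0 recharge: active, feeds wire = (-3, -2)
  L1 follow_wall: active, suppressor → wire = (0, 1)
  L2 phototaxis: idle → wire stays (0, 1)
  L3 wander: idle → wire stays (0, 1)
  actuator = (0, 1)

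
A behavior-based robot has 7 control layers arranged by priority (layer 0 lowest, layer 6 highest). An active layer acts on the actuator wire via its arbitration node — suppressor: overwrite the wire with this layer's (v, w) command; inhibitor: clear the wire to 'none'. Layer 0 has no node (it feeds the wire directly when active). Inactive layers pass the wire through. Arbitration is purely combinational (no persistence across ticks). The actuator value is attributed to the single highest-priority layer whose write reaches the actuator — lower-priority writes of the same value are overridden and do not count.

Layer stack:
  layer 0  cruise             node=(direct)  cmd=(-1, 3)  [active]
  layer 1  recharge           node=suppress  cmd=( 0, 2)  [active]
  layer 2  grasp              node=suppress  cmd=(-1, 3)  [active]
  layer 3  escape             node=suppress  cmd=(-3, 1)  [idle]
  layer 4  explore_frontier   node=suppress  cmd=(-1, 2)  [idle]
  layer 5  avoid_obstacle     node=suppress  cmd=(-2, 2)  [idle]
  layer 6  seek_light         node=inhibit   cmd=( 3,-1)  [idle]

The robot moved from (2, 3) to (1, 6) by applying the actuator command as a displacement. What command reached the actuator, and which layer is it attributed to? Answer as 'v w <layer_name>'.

-1 3 grasp

displacement = (1, 6) − (2, 3) = (-1, 3)
layer 0 (cruise) active — direct: (-1, 3)
layer 1 (recharge) active — suppresses: (0, 2)
layer 2 (grasp) active — suppresses: (-1, 3)
layer 3 (escape) idle — unchanged: (-1, 3)
layer 4 (explore_frontier) idle — unchanged: (-1, 3)
layer 5 (avoid_obstacle) idle — unchanged: (-1, 3)
layer 6 (seek_light) idle — unchanged: (-1, 3)
→ actuator (-1, 3) — from layer 2 (grasp)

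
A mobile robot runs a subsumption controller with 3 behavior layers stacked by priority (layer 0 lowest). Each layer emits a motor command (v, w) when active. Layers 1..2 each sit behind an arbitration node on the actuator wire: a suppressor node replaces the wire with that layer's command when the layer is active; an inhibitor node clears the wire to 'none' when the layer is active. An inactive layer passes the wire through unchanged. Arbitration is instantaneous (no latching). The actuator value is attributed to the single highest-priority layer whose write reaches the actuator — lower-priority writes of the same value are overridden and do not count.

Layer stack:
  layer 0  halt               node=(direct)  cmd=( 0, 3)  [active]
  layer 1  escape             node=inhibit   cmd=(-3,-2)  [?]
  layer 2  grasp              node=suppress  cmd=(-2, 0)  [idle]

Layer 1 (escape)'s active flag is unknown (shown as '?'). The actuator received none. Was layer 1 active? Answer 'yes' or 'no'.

If layer 1 is active=yes:
  actuator would be none
If layer 1 is active=no:
  actuator would be (0, 3)
Observed none, so layer 1 was active.

yes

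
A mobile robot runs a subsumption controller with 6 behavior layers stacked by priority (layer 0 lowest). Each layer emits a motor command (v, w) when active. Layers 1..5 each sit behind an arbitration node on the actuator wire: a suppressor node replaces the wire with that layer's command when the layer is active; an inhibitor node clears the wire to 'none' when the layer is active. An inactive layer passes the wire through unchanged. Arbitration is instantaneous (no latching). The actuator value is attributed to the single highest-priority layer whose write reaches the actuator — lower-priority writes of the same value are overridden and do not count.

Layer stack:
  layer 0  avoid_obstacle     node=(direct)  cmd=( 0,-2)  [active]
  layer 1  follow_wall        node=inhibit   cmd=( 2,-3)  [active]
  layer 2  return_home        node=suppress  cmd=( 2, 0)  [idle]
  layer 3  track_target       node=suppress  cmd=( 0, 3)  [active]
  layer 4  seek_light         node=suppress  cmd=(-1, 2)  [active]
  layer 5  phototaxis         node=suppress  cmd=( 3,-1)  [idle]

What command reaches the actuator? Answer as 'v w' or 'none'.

-1 2

[0] avoid_obstacle on; wire := (0, -2)
[1] follow_wall on (inhibit); wire := none
[2] return_home off; pass none
[3] track_target on (suppress); wire := (0, 3)
[4] seek_light on (suppress); wire := (-1, 2)
[5] phototaxis off; pass (-1, 2)
output (-1, 2)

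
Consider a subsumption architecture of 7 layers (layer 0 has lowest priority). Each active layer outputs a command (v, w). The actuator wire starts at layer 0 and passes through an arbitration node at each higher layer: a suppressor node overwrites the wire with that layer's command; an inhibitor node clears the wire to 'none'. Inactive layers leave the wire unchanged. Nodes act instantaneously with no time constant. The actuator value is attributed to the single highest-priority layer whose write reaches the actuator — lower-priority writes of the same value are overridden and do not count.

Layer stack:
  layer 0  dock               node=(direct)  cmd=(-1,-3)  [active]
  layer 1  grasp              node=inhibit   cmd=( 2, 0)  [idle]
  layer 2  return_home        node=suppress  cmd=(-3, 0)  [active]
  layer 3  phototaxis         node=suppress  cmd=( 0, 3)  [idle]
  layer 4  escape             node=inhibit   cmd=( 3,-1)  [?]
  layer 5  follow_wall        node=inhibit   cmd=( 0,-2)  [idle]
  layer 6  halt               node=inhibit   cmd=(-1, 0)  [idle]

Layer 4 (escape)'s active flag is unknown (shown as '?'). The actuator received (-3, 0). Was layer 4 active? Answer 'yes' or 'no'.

If layer 4 is active=yes:
  actuator would be none
If layer 4 is active=no:
  actuator would be (-3, 0)
Observed (-3, 0), so layer 4 was idle.

no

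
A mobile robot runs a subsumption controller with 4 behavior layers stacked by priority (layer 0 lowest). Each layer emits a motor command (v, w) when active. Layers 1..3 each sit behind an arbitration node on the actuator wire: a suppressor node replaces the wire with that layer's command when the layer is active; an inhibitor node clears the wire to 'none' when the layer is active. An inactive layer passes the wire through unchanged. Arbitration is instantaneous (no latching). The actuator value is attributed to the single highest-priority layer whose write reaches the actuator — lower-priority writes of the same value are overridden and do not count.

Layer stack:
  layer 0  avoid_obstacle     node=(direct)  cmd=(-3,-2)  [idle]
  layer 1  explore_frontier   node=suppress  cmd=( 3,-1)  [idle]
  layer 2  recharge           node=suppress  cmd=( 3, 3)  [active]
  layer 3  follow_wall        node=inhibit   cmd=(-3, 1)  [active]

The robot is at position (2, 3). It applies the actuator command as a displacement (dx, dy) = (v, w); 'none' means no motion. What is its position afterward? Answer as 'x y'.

2 3

[0] avoid_obstacle off; wire := none
[1] explore_frontier off; pass none
[2] recharge on (suppress); wire := (3, 3)
[3] follow_wall on (inhibit); wire := none
output none
position: (2, 3) + none = (2, 3)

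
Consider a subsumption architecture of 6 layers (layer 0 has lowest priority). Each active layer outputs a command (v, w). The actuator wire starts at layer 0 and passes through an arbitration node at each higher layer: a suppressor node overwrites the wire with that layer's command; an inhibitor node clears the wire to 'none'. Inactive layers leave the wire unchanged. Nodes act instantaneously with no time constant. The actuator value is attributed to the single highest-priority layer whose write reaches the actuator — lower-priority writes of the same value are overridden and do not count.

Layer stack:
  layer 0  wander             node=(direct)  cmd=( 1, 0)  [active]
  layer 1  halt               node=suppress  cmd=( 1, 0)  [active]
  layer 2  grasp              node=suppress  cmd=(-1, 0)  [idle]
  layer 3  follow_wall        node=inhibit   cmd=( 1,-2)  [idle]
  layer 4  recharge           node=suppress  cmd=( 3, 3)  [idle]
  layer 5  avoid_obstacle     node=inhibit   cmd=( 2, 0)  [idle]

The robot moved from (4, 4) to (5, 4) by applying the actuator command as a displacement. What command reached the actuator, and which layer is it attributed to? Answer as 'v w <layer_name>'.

displacement = (5, 4) − (4, 4) = (1, 0)
[0] wander on; wire := (1, 0)
[1] halt on (suppress); wire := (1, 0)
[2] grasp off; pass (1, 0)
[3] follow_wall off; pass (1, 0)
[4] recharge off; pass (1, 0)
[5] avoid_obstacle off; pass (1, 0)
output (1, 0) — from layer 1 (halt)

1 0 halt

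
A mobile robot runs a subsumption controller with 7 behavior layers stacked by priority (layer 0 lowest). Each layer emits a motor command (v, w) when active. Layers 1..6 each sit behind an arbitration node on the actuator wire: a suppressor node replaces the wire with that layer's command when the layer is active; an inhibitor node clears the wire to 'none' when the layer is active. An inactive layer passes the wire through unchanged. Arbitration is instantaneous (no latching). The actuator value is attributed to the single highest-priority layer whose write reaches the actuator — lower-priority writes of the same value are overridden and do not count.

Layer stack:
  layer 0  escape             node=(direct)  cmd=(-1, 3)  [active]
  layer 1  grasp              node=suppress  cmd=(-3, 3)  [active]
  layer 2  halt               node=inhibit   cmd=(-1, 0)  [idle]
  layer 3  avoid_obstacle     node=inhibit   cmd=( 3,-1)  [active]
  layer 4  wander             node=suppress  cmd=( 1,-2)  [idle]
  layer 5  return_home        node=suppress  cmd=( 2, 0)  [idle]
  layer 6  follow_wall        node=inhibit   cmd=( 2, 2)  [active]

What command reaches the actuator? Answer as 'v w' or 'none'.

layer 0 (escape) active — direct: (-1, 3)
layer 1 (grasp) active — suppresses: (-3, 3)
layer 2 (halt) idle — unchanged: (-3, 3)
layer 3 (avoid_obstacle) active — inhibits: none
layer 4 (wander) idle — unchanged: none
layer 5 (return_home) idle — unchanged: none
layer 6 (follow_wall) active — inhibits: none
→ actuator none

none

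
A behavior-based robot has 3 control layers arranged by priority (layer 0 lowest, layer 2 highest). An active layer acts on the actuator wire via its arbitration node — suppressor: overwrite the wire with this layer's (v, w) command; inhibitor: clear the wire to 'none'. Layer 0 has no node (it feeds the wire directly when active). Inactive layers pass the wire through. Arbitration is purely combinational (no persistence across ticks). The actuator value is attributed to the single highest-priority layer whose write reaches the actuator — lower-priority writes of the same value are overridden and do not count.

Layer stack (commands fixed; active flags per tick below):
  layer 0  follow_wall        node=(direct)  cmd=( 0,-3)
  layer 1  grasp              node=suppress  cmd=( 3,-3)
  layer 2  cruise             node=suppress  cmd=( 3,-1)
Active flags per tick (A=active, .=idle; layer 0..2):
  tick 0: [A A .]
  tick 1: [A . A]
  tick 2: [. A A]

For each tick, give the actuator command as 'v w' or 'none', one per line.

3 -3
3 -1
3 -1

tick 0:
  L0 follow_wall: active, feeds wire = (0, -3)
  L1 grasp: active, suppressor → wire = (3, -3)
  L2 cruise: idle → wire stays (3, -3)
  actuator = (3, -3)
tick 1:
  L0 follow_wall: active, feeds wire = (0, -3)
  L1 grasp: idle → wire stays (0, -3)
  L2 cruise: active, suppressor → wire = (3, -1)
  actuator = (3, -1)
tick 2:
  L0 follow_wall: idle → wire = none
  L1 grasp: active, suppressor → wire = (3, -3)
  L2 cruise: active, suppressor → wire = (3, -1)
  actuator = (3, -1)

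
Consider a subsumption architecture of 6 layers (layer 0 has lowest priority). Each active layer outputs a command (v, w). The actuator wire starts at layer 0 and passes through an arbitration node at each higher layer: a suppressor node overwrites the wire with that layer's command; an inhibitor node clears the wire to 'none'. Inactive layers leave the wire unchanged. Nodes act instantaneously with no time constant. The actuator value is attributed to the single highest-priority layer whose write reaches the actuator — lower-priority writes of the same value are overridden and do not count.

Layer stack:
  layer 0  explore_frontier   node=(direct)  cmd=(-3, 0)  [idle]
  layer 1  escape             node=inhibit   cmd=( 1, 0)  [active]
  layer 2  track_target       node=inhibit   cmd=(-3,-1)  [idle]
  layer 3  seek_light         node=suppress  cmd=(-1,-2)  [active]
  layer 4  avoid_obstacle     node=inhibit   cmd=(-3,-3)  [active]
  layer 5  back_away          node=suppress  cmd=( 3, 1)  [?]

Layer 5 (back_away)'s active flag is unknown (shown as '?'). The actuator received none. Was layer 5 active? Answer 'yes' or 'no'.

no

If layer 5 is active=yes:
  actuator would be (3, 1)
If layer 5 is active=no:
  actuator would be none
Observed none, so layer 5 was idle.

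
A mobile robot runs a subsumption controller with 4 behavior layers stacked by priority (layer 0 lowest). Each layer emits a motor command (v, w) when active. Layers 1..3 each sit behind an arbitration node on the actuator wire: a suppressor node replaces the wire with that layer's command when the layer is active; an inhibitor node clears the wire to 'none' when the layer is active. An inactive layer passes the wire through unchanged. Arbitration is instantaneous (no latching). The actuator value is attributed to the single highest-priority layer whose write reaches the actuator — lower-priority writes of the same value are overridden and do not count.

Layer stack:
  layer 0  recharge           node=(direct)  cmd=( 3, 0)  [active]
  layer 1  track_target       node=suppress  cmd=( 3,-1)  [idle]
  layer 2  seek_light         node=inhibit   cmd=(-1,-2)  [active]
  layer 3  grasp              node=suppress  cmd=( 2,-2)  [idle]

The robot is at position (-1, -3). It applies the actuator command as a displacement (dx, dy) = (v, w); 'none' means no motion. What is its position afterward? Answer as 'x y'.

[0] recharge on; wire := (3, 0)
[1] track_target off; pass (3, 0)
[2] seek_light on (inhibit); wire := none
[3] grasp off; pass none
output none
position: (-1, -3) + none = (-1, -3)

-1 -3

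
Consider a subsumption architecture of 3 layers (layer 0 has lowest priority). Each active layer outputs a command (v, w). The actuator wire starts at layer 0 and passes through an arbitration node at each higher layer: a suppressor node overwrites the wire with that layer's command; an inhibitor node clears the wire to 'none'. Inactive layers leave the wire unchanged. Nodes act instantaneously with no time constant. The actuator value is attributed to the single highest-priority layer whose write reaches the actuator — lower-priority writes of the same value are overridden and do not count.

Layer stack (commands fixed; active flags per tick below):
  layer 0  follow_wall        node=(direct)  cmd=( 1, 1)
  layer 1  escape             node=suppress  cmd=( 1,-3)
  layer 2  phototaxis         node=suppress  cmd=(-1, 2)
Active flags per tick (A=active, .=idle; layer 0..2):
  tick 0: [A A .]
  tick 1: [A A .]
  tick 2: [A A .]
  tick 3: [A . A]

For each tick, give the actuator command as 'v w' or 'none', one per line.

1 -3
1 -3
1 -3
-1 2

tick 0:
  L0 follow_wall: active, feeds wire = (1, 1)
  L1 escape: active, suppressor → wire = (1, -3)
  L2 phototaxis: idle → wire stays (1, -3)
  actuator = (1, -3)
tick 1:
  L0 follow_wall: active, feeds wire = (1, 1)
  L1 escape: active, suppressor → wire = (1, -3)
  L2 phototaxis: idle → wire stays (1, -3)
  actuator = (1, -3)
tick 2:
  L0 follow_wall: active, feeds wire = (1, 1)
  L1 escape: active, suppressor → wire = (1, -3)
  L2 phototaxis: idle → wire stays (1, -3)
  actuator = (1, -3)
tick 3:
  L0 follow_wall: active, feeds wire = (1, 1)
  L1 escape: idle → wire stays (1, 1)
  L2 phototaxis: active, suppressor → wire = (-1, 2)
  actuator = (-1, 2)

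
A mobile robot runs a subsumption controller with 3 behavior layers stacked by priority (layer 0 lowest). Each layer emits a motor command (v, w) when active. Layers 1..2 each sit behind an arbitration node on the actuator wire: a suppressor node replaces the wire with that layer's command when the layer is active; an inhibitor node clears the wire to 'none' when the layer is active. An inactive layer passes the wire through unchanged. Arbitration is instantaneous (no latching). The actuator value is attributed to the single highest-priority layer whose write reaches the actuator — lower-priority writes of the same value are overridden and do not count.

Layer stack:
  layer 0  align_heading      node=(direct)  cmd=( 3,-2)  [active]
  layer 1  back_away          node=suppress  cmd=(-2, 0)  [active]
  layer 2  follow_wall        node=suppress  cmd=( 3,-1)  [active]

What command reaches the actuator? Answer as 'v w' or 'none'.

3 -1

layer 0 (align_heading) active — direct: (3, -2)
layer 1 (back_away) active — suppresses: (-2, 0)
layer 2 (follow_wall) active — suppresses: (3, -1)
→ actuator (3, -1)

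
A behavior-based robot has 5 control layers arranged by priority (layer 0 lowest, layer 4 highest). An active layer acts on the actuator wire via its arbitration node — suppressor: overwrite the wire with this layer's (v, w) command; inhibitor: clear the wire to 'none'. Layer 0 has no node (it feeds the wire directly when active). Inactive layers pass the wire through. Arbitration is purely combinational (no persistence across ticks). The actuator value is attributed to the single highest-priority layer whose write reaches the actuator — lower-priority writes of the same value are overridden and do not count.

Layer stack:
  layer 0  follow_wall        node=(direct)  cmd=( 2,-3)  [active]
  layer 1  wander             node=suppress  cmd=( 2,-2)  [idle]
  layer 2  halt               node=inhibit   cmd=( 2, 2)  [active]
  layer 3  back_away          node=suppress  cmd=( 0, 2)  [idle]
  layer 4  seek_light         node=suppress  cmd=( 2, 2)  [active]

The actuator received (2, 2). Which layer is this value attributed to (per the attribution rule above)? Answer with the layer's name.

[0] follow_wall on; wire := (2, -3)
[1] wander off; pass (2, -3)
[2] halt on (inhibit); wire := none
[3] back_away off; pass none
[4] seek_light on (suppress); wire := (2, 2)
output (2, 2)
last writer: layer 4 = seek_light

seek_light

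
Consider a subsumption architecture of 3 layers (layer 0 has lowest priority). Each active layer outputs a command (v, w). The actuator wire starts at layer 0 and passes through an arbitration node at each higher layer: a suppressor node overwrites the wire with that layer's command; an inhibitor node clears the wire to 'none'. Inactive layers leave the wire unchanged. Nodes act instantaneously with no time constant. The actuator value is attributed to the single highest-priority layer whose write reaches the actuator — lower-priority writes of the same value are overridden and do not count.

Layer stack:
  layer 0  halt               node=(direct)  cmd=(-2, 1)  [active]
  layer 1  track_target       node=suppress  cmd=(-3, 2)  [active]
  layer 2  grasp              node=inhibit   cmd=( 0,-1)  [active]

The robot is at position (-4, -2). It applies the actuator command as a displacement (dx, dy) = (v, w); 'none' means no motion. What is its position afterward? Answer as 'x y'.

-4 -2

[0] halt on; wire := (-2, 1)
[1] track_target on (suppress); wire := (-3, 2)
[2] grasp on (inhibit); wire := none
output none
position: (-4, -2) + none = (-4, -2)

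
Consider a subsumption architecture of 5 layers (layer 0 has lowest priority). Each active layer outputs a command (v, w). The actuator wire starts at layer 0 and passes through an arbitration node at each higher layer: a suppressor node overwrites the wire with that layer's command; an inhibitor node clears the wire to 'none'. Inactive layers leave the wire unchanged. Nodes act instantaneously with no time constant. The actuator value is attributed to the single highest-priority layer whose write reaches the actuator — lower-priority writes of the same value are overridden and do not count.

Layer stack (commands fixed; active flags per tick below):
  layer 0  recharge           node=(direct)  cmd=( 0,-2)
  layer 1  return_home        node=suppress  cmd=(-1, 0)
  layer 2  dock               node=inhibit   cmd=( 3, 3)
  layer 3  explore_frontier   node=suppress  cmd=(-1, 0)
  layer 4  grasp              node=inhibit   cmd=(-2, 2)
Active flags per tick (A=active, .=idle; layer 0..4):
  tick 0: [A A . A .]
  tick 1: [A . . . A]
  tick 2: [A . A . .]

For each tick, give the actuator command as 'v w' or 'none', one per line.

tick 0:
  layer 0 (recharge) active — direct: (0, -2)
  layer 1 (return_home) active — suppresses: (-1, 0)
  layer 2 (dock) idle — unchanged: (-1, 0)
  layer 3 (explore_frontier) active — suppresses: (-1, 0)
  layer 4 (grasp) idle — unchanged: (-1, 0)
  → actuator (-1, 0)
tick 1:
  layer 0 (recharge) active — direct: (0, -2)
  layer 1 (return_home) idle — unchanged: (0, -2)
  layer 2 (dock) idle — unchanged: (0, -2)
  layer 3 (explore_frontier) idle — unchanged: (0, -2)
  layer 4 (grasp) active — inhibits: none
  → actuator none
tick 2:
  layer 0 (recharge) active — direct: (0, -2)
  layer 1 (return_home) idle — unchanged: (0, -2)
  layer 2 (dock) active — inhibits: none
  layer 3 (explore_frontier) idle — unchanged: none
  layer 4 (grasp) idle — unchanged: none
  → actuator none

-1 0
none
none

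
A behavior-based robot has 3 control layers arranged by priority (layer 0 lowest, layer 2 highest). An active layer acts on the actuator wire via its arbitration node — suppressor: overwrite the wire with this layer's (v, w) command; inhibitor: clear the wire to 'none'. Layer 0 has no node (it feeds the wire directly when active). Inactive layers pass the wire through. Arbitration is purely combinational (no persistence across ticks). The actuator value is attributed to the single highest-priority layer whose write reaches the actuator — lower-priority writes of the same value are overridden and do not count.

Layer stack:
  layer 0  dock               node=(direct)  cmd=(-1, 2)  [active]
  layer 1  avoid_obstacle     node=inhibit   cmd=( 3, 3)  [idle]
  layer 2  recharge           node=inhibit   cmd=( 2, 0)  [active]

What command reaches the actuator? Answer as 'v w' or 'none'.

none

[0] dock on; wire := (-1, 2)
[1] avoid_obstacle off; pass (-1, 2)
[2] recharge on (inhibit); wire := none
output none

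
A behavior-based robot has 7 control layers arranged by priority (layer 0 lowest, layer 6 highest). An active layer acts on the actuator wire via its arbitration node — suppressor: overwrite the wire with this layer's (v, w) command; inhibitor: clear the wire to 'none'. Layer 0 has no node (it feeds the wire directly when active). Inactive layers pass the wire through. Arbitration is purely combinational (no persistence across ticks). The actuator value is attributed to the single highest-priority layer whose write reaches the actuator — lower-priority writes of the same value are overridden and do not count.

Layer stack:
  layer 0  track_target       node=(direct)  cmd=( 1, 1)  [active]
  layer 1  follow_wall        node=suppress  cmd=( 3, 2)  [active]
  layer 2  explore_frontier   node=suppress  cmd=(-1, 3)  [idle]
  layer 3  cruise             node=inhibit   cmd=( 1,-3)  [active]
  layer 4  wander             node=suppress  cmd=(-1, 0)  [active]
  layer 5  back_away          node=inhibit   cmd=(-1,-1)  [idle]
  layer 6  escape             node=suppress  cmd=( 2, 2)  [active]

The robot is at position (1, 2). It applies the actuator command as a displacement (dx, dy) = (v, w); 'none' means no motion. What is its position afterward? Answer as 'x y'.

[0] track_target on; wire := (1, 1)
[1] follow_wall on (suppress); wire := (3, 2)
[2] explore_frontier off; pass (3, 2)
[3] cruise on (inhibit); wire := none
[4] wander on (suppress); wire := (-1, 0)
[5] back_away off; pass (-1, 0)
[6] escape on (suppress); wire := (2, 2)
output (2, 2)
position: (1, 2) + (2, 2) = (3, 4)

3 4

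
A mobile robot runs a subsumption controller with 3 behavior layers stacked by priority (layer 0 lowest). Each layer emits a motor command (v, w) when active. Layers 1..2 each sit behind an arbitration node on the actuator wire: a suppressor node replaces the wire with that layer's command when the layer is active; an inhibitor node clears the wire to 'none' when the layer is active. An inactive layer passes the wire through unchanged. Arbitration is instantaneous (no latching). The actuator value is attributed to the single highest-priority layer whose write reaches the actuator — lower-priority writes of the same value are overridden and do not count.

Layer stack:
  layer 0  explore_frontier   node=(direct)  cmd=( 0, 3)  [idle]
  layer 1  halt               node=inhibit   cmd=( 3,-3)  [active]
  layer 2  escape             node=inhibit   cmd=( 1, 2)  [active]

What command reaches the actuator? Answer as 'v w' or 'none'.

none

layer 0 (explore_frontier) idle — none
layer 1 (halt) active — inhibits: none
layer 2 (escape) active — inhibits: none
→ actuator none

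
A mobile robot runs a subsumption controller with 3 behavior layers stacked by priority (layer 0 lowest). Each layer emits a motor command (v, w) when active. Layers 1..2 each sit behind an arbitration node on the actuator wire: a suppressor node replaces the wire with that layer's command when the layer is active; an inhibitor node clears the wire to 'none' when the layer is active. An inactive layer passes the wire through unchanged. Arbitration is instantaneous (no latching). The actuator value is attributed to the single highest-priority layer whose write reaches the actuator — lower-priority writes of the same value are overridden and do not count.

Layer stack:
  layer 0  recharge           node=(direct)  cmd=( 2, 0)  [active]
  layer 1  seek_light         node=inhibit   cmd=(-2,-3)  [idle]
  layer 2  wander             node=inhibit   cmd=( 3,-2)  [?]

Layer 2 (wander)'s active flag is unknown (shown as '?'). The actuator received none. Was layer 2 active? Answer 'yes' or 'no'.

If layer 2 is active=yes:
  actuator would be none
If layer 2 is active=no:
  actuator would be (2, 0)
Observed none, so layer 2 was active.

yes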